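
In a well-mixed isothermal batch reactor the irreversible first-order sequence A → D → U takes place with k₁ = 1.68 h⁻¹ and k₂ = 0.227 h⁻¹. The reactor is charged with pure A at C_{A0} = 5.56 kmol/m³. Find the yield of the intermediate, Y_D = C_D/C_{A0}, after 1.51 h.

The intermediate concentration in a first-order A→B→C sequence is C_D = k₁C_{A0}(e^(−k₁t) − e^(−k₂t))/(k₂−k₁).
e^(−k₁t) = e^(−1.68×1.51) = e^(−2.537) = 0.07912; e^(−k₂t) = e^(−0.3428) = 0.7098.
C_D = 1.68×5.56/(0.227−1.68) × (0.07912−0.7098) = (-6.429)×(-0.6307) = 4.054 kmol/m³.
Y_D = C_D/C_{A0} = 4.054/5.56 = 0.729.

0.729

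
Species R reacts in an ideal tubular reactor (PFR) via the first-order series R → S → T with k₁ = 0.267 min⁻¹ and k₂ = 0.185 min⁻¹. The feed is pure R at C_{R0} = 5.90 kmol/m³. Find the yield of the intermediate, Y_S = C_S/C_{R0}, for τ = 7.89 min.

Solving the coupled first-order balances gives C_S(τ) = [k₁/(k₂−k₁)]·C_{R0}·(e^(−k₁τ) − e^(−k₂τ)).
e^(−k₁τ) = e^(−0.267×7.89) = e^(−2.107) = 0.1216; e^(−k₂τ) = e^(−1.460) = 0.2323.
C_S = 0.267×5.90/(0.185−0.267) × (0.1216−0.2323) = (-19.21)×(-0.1107) = 2.126 kmol/m³.
Y_S = C_S/C_{R0} = 2.126/5.90 = 0.360.

0.360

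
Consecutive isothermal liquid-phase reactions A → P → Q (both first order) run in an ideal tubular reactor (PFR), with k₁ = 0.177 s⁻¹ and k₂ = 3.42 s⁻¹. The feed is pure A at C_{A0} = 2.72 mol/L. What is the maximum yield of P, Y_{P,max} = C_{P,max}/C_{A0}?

0.0440

For a first-order series the maximum intermediate yield is C_{P,max}/C_{A0} = (k₁/k₂)^[k₂/(k₂−k₁)].
= (0.177/3.42)^(3.42/(3.42−0.177)) = (0.05175)^(1.055) = 0.04403.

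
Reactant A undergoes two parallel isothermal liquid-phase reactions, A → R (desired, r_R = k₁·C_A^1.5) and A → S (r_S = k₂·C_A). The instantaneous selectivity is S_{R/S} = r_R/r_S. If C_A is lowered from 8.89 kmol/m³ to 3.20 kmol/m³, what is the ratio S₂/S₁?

0.600

S_{R/S} = (k₁/k₂)·C_A^0.5, so S₂/S₁ = (C_{A,2}/C_{A,1})^0.5.
= (3.20/8.89)^0.5 = (0.3600)^0.5 = 0.600.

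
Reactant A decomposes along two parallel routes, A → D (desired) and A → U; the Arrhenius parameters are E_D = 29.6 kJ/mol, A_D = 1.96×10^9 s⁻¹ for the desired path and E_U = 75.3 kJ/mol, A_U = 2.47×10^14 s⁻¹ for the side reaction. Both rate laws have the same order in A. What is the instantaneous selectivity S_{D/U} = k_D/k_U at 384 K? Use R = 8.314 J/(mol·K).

13.1

With equal orders, S_{D/U} = k_D/k_U = (A_D/A_U)·exp[(E_U−E_D)/(RT)].
(E_U−E_D)/(RT) = (75.3−29.6)×10³/(8.314×384) = 45700/3193 = 14.31.
k_D/k_U = (1.96×10^9/2.47×10^14)·exp(14.31) = 7.935×10^-6 × 1.647×10^6 = 13.1.
Since E_D < E_U, lowering the temperature improves selectivity toward D.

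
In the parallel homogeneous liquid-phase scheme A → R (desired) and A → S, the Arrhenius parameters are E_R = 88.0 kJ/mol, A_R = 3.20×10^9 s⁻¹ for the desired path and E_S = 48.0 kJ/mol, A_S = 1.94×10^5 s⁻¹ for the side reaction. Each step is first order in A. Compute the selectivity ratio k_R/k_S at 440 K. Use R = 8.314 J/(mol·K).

0.294

With equal orders, S_{R/S} = k_R/k_S = (A_R/A_S)·exp[(E_S−E_R)/(RT)].
(E_S−E_R)/(RT) = (48.0−88.0)×10³/(8.314×440) = -40000/3658 = -10.93.
k_R/k_S = (3.20×10^9/1.94×10^5)·exp(-10.93) = 16495 × 1.783×10^-5 = 0.294.
Since E_R > E_S, raising the temperature improves selectivity toward R.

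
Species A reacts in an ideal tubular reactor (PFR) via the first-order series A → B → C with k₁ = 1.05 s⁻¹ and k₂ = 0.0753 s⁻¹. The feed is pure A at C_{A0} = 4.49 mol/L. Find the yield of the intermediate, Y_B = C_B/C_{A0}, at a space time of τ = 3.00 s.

0.813

The intermediate concentration in a first-order A→B→C sequence is C_B = k₁C_{A0}(e^(−k₁τ) − e^(−k₂τ))/(k₂−k₁).
e^(−k₁τ) = e^(−1.05×3.00) = e^(−3.150) = 0.04285; e^(−k₂τ) = e^(−0.2259) = 0.7978.
C_B = 1.05×4.49/(0.0753−1.05) × (0.04285−0.7978) = (-4.837)×(-0.7549) = 3.652 mol/L.
Y_B = C_B/C_{A0} = 3.652/4.49 = 0.813.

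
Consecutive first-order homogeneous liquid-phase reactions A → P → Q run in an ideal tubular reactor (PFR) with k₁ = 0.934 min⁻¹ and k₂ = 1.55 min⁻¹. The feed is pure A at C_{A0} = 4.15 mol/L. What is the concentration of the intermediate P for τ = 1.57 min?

0.900 mol/L

For first-order series with pure A initially, C_P(τ) = k₁C_{A0}/(k₂−k₁)·(e^(−k₁τ) − e^(−k₂τ)).
e^(−k₁τ) = e^(−0.934×1.57) = e^(−1.466) = 0.2308; e^(−k₂τ) = e^(−2.433) = 0.08773.
C_P = 0.934×4.15/(1.55−0.934) × (0.2308−0.08773) = 6.292×0.1430 = 0.9000 mol/L.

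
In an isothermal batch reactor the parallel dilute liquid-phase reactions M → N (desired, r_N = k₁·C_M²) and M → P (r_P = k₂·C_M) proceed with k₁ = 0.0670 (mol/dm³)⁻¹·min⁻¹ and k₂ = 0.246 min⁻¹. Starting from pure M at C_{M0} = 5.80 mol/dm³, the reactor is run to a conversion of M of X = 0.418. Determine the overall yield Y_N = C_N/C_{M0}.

C_M = C_{M0}(1−X) = 3.376 mol/dm³.
Along a PFR/batch, dC_P/dC_M = −r_P/(r_N+r_P) = −k₂/(k₂+k₁·C_M).
Integrating from C_{M0} to C_M: C_P = (0.246/0.0670)·ln[(0.246+0.0670·5.80)/(0.246+0.0670·3.38)] = 3.672·ln(0.6346/0.4722) = 1.086 mol/dm³.
Then C_N = (C_{M0}−C_M) − C_P = 2.424 − 1.086 = 1.339 mol/dm³.
Y_N = C_N/C_{M0} = 1.339/5.80 = 0.231.

0.231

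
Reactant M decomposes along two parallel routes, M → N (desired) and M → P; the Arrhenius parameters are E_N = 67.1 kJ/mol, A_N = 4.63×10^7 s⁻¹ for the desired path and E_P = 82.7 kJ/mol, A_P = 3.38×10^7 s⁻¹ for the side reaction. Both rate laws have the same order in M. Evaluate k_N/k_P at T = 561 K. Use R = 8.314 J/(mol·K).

Since both paths have the same order in M, the concentration cancels and S_{N/P} = k_N/k_P = (A_N/A_P)·exp[(E_P−E_N)/(RT)].
(E_P−E_N)/(RT) = (82.7−67.1)×10³/(8.314×561) = 15600/4664 = 3.345.
k_N/k_P = (4.63×10^7/3.38×10^7)·exp(3.345) = 1.370 × 28.35 = 38.8.
Since E_N < E_P, lowering the temperature improves selectivity toward N.

38.8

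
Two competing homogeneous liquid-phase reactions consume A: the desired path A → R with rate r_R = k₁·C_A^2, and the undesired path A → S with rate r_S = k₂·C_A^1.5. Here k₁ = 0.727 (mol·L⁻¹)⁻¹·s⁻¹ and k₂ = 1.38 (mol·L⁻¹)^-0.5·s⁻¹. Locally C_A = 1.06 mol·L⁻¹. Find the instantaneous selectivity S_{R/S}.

S_{R/S} = r_R/r_S = (k₁·C_A^2)/(k₂·C_A^1.5) = (k₁/k₂)·C_A^0.5.
= (0.727×1.060^2) / (1.38×1.060^1.5) = 0.8169/1.506 = 0.542.
Since the desired path is higher order in A, keeping C_A high (PFR or concentrated feed) favours R.

0.542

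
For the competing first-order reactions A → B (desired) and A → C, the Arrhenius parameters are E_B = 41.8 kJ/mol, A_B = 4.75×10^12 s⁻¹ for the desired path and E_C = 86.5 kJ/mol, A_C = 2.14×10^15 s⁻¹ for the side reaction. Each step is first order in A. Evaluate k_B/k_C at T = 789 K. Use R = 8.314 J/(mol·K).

k_B/k_C = (A_B/A_C)·exp[−(E_B−E_C)/(RT)] = (A_B/A_C)·exp[(E_C−E_B)/(RT)].
(E_C−E_B)/(RT) = (86.5−41.8)×10³/(8.314×789) = 44700/6560 = 6.814.
k_B/k_C = (4.75×10^12/2.14×10^15)·exp(6.814) = 0.002220 × 910.8 = 2.02.

2.02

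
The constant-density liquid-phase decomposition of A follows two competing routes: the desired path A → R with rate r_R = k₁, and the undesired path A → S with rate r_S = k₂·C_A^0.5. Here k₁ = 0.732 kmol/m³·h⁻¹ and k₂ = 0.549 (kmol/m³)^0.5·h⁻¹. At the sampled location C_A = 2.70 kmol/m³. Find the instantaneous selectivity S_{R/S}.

0.811

S_{R/S} = r_R/r_S = (k₁)/(k₂·C_A^0.5) = (k₁/k₂)·C_A^-0.5.
= (0.732) / (0.549×2.700^0.5) = 0.7320/0.9021 = 0.811.
The undesired path is higher order in A, so low C_A (CSTR or dilute feed) favours R.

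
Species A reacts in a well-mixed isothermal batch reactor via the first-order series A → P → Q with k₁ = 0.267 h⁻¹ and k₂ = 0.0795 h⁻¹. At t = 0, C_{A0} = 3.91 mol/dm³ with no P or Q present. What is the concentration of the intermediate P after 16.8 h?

Solving the coupled first-order balances gives C_P(t) = [k₁/(k₂−k₁)]·C_{A0}·(e^(−k₁t) − e^(−k₂t)).
e^(−k₁t) = e^(−0.267×16.8) = e^(−4.486) = 0.01127; e^(−k₂t) = e^(−1.336) = 0.2630.
C_P = 0.267×3.91/(0.0795−0.267) × (0.01127−0.2630) = (-5.568)×(-0.2517) = 1.402 mol/dm³.

1.40 mol/dm³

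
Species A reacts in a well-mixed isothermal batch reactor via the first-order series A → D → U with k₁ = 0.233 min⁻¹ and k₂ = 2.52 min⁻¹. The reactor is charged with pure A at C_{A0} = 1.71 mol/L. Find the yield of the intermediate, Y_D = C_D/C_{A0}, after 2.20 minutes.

0.0606

The intermediate concentration in a first-order A→B→C sequence is C_D = k₁C_{A0}(e^(−k₁t) − e^(−k₂t))/(k₂−k₁).
e^(−k₁t) = e^(−0.233×2.20) = e^(−0.5126) = 0.5989; e^(−k₂t) = e^(−5.544) = 0.003911.
C_D = 0.233×1.71/(2.52−0.233) × (0.5989−0.003911) = 0.1742×0.5950 = 0.1037 mol/L.
Y_D = C_D/C_{A0} = 0.1037/1.71 = 0.0606.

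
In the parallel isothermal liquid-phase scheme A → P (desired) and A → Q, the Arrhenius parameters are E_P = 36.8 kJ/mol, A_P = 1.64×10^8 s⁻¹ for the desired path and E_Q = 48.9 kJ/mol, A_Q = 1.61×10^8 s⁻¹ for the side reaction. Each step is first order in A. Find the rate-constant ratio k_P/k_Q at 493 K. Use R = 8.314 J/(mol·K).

k_P/k_Q = (A_P/A_Q)·exp[−(E_P−E_Q)/(RT)] = (A_P/A_Q)·exp[(E_Q−E_P)/(RT)].
(E_Q−E_P)/(RT) = (48.9−36.8)×10³/(8.314×493) = 12100/4099 = 2.952.
k_P/k_Q = (1.64×10^8/1.61×10^8)·exp(2.952) = 1.019 × 19.15 = 19.5.

19.5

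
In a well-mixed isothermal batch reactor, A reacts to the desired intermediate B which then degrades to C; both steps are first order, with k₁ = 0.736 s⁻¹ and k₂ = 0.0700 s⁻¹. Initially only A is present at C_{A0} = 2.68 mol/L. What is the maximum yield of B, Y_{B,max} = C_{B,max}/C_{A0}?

At the optimum, C_{B,max}/C_{A0} = (k₁/k₂)^[k₂/(k₂−k₁)].
= (0.736/0.0700)^(0.0700/(0.0700−0.736)) = (10.51)^(-0.1051) = 0.7809.

0.781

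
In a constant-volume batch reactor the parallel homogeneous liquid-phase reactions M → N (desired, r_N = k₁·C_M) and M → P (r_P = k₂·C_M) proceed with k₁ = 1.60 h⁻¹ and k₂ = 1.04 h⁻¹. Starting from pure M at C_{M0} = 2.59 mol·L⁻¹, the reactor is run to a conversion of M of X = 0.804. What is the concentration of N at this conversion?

C_M = C_{M0}(1−X) = 0.5076 mol·L⁻¹.
Both paths are first order in M, so the instantaneous fraction to N is constant: dC_N/d(−C_M) = k₁/(k₁+k₂) = 0.6061.
C_N = 0.6061·(C_{M0}−C_M) = 0.6061×2.082 = 1.26 mol·L⁻¹.

1.26 mol·L⁻¹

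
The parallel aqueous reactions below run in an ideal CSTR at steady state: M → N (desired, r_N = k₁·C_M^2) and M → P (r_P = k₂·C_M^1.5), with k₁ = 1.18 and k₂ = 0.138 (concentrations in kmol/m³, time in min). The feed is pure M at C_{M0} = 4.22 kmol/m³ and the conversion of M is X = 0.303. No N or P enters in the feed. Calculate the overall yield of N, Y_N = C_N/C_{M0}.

Exit C_M = C_{M0}(1−X) = 4.22×0.697 = 2.941 kmol/m³.
In a CSTR the entire volume is at exit conditions, so r_N = 1.18×2.941^2 = 10.21 and r_P = 0.138×2.941^1.5 = 0.6961.
Fraction of consumed M going to N: r_N/(r_N+r_P) = 0.9362.
C_N = 0.9362·C_{M0}·X = 0.9362×4.22×0.303 = 1.20 kmol/m³; Y_N = C_N/C_{M0} = 0.284.

0.284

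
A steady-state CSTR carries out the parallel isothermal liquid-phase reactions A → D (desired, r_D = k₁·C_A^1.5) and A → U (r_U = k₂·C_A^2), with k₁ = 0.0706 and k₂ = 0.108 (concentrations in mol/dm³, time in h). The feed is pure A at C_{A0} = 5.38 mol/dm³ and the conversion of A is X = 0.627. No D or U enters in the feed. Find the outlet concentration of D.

Exit C_A = C_{A0}(1−X) = 5.38×0.373 = 2.007 mol/dm³.
Rates in a CSTR are evaluated at the outlet concentration: r_D = 0.0706×2.007^1.5 = 0.2007, r_U = 0.108×2.007^2 = 0.4349.
Fraction of consumed A going to D: r_D/(r_D+r_U) = 0.3158.
C_D = 0.3158·C_{A0}·X = 0.3158×5.38×0.627 = 1.07 mol/dm³.

1.07 mol/dm³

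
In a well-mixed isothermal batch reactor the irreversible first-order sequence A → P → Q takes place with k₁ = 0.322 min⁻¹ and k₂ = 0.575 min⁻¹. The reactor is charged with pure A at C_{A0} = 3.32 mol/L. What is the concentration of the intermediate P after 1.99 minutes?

For first-order series with pure A initially, C_P(t) = k₁C_{A0}/(k₂−k₁)·(e^(−k₁t) − e^(−k₂t)).
e^(−k₁t) = e^(−0.322×1.99) = e^(−0.6408) = 0.5269; e^(−k₂t) = e^(−1.144) = 0.3185.
C_P = 0.322×3.32/(0.575−0.322) × (0.5269−0.3185) = 4.225×0.2084 = 0.8807 mol/L.

0.881 mol/L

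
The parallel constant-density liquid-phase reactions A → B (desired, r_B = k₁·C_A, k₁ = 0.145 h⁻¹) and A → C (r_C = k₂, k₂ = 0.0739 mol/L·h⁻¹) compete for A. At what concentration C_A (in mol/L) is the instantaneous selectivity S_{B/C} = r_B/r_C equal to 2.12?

S_{B/C} = (k₁/k₂)·C_A ⇒ C_A = S·k₂/k₁.
= 2.12×0.0739/0.145 = 1.08 mol/L.

1.08 mol/L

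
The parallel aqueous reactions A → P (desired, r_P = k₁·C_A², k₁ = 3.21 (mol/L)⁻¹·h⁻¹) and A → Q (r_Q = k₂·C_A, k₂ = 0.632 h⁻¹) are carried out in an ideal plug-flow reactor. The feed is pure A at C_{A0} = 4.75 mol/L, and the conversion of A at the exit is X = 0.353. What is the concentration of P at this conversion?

C_A = C_{A0}(1−X) = 3.073 mol/L.
Along a PFR/batch, dC_Q/dC_A = −r_Q/(r_P+r_Q) = −k₂/(k₂+k₁·C_A).
Integrating from C_{A0} to C_A: C_Q = (0.632/3.21)·ln[(0.632+3.21·4.75)/(0.632+3.21·3.07)] = 0.1969·ln(15.88/10.50) = 0.08150 mol/L.
Then C_P = (C_{A0}−C_A) − C_Q = 1.677 − 0.08150 = 1.595 mol/L.

1.60 mol/L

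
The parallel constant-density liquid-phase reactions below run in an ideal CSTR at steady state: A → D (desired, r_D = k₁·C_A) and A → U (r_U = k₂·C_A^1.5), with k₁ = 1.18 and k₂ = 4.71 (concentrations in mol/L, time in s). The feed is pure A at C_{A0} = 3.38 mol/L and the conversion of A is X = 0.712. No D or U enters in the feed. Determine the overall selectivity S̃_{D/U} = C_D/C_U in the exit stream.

0.254

Exit C_A = C_{A0}(1−X) = 3.38×0.288 = 0.9734 mol/L.
Rates in a CSTR are evaluated at the outlet concentration: r_D = 1.18×0.9734 = 1.149, r_U = 4.71×0.9734^1.5 = 4.524.
Overall selectivity = C_D/C_U = r_Dτ/(r_Uτ) = r_D/r_U = 0.254.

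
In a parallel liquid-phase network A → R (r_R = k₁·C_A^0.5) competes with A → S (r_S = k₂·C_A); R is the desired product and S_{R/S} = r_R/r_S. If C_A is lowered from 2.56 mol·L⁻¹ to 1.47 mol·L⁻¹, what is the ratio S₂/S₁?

S_{R/S} = (k₁/k₂)·C_A^-0.5, so S₂/S₁ = (C_{A,2}/C_{A,1})^-0.5.
= (1.47/2.56)^(-0.5) = (0.5742)^(-0.5) = 1.32.

1.32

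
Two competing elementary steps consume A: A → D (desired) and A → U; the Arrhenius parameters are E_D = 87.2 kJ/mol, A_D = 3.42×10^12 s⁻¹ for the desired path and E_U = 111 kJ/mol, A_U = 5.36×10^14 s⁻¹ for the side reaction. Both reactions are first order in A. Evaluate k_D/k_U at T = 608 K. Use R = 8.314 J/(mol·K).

0.707

k_D/k_U = (A_D/A_U)·exp[−(E_D−E_U)/(RT)] = (A_D/A_U)·exp[(E_U−E_D)/(RT)].
(E_U−E_D)/(RT) = (111−87.2)×10³/(8.314×608) = 23800/5055 = 4.708.
k_D/k_U = (3.42×10^12/5.36×10^14)·exp(4.708) = 0.006381 × 110.9 = 0.707.
Since E_D < E_U, lowering the temperature improves selectivity toward D.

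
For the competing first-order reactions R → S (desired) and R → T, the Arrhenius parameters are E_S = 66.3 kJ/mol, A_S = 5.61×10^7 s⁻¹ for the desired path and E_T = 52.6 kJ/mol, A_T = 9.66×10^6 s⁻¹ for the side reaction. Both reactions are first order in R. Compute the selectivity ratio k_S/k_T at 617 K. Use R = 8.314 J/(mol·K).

With equal orders, S_{S/T} = k_S/k_T = (A_S/A_T)·exp[(E_T−E_S)/(RT)].
(E_T−E_S)/(RT) = (52.6−66.3)×10³/(8.314×617) = -13700/5130 = -2.671.
k_S/k_T = (5.61×10^7/9.66×10^6)·exp(-2.671) = 5.807 × 0.06920 = 0.402.
Since E_S > E_T, raising the temperature improves selectivity toward S.

0.402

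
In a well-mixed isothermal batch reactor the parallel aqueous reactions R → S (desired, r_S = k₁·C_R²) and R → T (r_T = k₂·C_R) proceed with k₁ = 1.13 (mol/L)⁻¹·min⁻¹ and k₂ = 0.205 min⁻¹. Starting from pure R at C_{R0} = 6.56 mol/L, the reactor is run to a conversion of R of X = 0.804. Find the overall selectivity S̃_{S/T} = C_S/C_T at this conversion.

C_R = C_{R0}(1−X) = 1.286 mol/L.
Along a PFR/batch, dC_T/dC_R = −r_T/(r_S+r_T) = −k₂/(k₂+k₁·C_R).
Integrating from C_{R0} to C_R: C_T = (0.205/1.13)·ln[(0.205+1.13·6.56)/(0.205+1.13·1.29)] = 0.1814·ln(7.618/1.658) = 0.2766 mol/L.
Then C_S = (C_{R0}−C_R) − C_T = 5.274 − 0.2766 = 4.998 mol/L.
S̃_{S/T} = C_S/C_T = 4.998/0.2766 = 18.1.

18.1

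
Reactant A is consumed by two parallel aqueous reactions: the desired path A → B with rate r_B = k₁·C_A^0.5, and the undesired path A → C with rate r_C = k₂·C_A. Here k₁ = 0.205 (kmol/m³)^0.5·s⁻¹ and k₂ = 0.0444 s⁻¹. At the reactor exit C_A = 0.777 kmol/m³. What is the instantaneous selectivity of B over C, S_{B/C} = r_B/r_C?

5.24

S_{B/C} = r_B/r_C = (k₁·C_A^0.5)/(k₂·C_A) = (k₁/k₂)·C_A^-0.5.
= (0.205×0.7770^0.5) / (0.0444×0.7770) = 0.1807/0.03450 = 5.24.
The undesired path is higher order in A, so low C_A (CSTR or dilute feed) favours B.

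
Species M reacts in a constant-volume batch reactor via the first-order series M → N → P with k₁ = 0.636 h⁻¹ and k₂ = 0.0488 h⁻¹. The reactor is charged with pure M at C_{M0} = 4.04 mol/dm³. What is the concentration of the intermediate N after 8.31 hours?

For first-order series with pure M initially, C_N(t) = k₁C_{M0}/(k₂−k₁)·(e^(−k₁t) − e^(−k₂t)).
e^(−k₁t) = e^(−0.636×8.31) = e^(−5.285) = 0.005066; e^(−k₂t) = e^(−0.4055) = 0.6666.
C_N = 0.636×4.04/(0.0488−0.636) × (0.005066−0.6666) = (-4.376)×(-0.6616) = 2.895 mol/dm³.

2.89 mol/dm³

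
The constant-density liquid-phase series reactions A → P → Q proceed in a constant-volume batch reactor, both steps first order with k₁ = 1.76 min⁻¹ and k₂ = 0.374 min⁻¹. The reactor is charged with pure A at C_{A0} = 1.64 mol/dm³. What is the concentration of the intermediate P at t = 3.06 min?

0.654 mol/dm³

The intermediate concentration in a first-order A→B→C sequence is C_P = k₁C_{A0}(e^(−k₁t) − e^(−k₂t))/(k₂−k₁).
e^(−k₁t) = e^(−1.76×3.06) = e^(−5.386) = 0.004582; e^(−k₂t) = e^(−1.144) = 0.3184.
C_P = 1.76×1.64/(0.374−1.76) × (0.004582−0.3184) = (-2.083)×(-0.3138) = 0.6535 mol/dm³.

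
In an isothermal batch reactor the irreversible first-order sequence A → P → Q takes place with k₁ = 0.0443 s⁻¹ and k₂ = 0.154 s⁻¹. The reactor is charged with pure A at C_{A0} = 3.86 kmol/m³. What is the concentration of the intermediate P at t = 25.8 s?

Solving the coupled first-order balances gives C_P(t) = [k₁/(k₂−k₁)]·C_{A0}·(e^(−k₁t) − e^(−k₂t)).
e^(−k₁t) = e^(−0.0443×25.8) = e^(−1.143) = 0.3189; e^(−k₂t) = e^(−3.973) = 0.01881.
C_P = 0.0443×3.86/(0.154−0.0443) × (0.3189−0.01881) = 1.559×0.3001 = 0.4677 kmol/m³.

0.468 kmol/m³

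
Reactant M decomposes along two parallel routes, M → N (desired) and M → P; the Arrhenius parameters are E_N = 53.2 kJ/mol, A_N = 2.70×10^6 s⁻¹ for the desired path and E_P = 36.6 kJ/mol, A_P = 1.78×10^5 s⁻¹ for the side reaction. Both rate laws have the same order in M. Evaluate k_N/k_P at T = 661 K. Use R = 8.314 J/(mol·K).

Since both paths have the same order in M, the concentration cancels and S_{N/P} = k_N/k_P = (A_N/A_P)·exp[(E_P−E_N)/(RT)].
(E_P−E_N)/(RT) = (36.6−53.2)×10³/(8.314×661) = -16600/5496 = -3.021.
k_N/k_P = (2.70×10^6/1.78×10^5)·exp(-3.021) = 15.17 × 0.04877 = 0.740.
Since E_N > E_P, raising the temperature improves selectivity toward N.

0.740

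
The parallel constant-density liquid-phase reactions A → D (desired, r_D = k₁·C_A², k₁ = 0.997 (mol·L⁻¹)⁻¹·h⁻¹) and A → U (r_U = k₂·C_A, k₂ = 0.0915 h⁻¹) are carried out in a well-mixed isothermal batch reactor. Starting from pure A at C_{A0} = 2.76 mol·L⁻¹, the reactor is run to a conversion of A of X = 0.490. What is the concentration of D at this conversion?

C_A = C_{A0}(1−X) = 1.408 mol·L⁻¹.
Along a PFR/batch, dC_U/dC_A = −r_U/(r_D+r_U) = −k₂/(k₂+k₁·C_A).
Integrating from C_{A0} to C_A: C_U = (0.0915/0.997)·ln[(0.0915+0.997·2.76)/(0.0915+0.997·1.41)] = 0.09178·ln(2.843/1.495) = 0.05900 mol·L⁻¹.
Then C_D = (C_{A0}−C_A) − C_U = 1.352 − 0.05900 = 1.293 mol·L⁻¹.

1.29 mol·L⁻¹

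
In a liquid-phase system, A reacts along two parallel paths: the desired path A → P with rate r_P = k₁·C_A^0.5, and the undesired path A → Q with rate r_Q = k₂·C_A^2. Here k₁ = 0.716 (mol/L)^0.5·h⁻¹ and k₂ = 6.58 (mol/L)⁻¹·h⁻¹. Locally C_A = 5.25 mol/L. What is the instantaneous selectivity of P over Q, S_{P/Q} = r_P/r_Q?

S_{P/Q} = r_P/r_Q = (k₁·C_A^0.5)/(k₂·C_A^2) = (k₁/k₂)·C_A^-1.5.
= (0.716×5.250^0.5) / (6.58×5.250^2) = 1.641/181.4 = 0.00905.

0.00905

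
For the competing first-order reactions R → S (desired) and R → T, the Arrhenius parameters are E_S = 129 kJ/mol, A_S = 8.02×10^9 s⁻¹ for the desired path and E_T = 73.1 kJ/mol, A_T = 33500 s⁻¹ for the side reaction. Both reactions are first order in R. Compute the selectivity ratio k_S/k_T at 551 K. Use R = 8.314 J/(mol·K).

Since both paths have the same order in R, the concentration cancels and S_{S/T} = k_S/k_T = (A_S/A_T)·exp[(E_T−E_S)/(RT)].
(E_T−E_S)/(RT) = (73.1−129)×10³/(8.314×551) = -55900/4581 = -12.20.
k_S/k_T = (8.02×10^9/33500)·exp(-12.20) = 2.394×10^5 × 5.018×10^-6 = 1.20.

1.20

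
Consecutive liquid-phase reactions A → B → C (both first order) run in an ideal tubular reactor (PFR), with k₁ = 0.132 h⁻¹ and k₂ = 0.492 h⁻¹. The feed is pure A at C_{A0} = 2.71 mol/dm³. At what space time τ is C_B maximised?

For first-order series the maximum of C_B occurs at τ_opt = ln(k₂/k₁)/(k₂−k₁).
= ln(0.492/0.132)/(0.492−0.132) = ln(3.727)/0.3600 = 1.316/0.3600 = 3.65 h.

3.65 h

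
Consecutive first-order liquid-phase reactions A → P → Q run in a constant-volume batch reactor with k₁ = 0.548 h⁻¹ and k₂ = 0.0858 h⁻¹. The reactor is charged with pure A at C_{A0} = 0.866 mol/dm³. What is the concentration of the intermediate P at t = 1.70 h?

0.483 mol/dm³

Solving the coupled first-order balances gives C_P(t) = [k₁/(k₂−k₁)]·C_{A0}·(e^(−k₁t) − e^(−k₂t)).
e^(−k₁t) = e^(−0.548×1.70) = e^(−0.9316) = 0.3939; e^(−k₂t) = e^(−0.1459) = 0.8643.
C_P = 0.548×0.866/(0.0858−0.548) × (0.3939−0.8643) = (-1.027)×(-0.4704) = 0.4829 mol/dm³.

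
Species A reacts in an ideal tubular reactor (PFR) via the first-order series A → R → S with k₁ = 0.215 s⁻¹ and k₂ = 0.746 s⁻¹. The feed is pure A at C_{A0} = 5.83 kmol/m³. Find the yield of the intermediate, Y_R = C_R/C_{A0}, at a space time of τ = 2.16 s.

The intermediate concentration in a first-order A→B→C sequence is C_R = k₁C_{A0}(e^(−k₁τ) − e^(−k₂τ))/(k₂−k₁).
e^(−k₁τ) = e^(−0.215×2.16) = e^(−0.4644) = 0.6285; e^(−k₂τ) = e^(−1.611) = 0.1996.
C_R = 0.215×5.83/(0.746−0.215) × (0.6285−0.1996) = 2.361×0.4289 = 1.012 kmol/m³.
Y_R = C_R/C_{A0} = 1.012/5.83 = 0.174.

0.174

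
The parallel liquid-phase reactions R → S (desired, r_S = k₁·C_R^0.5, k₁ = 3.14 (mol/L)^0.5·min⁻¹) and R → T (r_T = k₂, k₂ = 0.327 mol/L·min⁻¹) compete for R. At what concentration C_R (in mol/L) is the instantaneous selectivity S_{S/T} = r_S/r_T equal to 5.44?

S_{S/T} = (k₁/k₂)·C_R^0.5 ⇒ C_R = (S·k₂/k₁)^(2).
= (5.44×0.327/3.14)^(2) = (0.5665)^(2) = 0.321 mol/L.

0.321 mol/L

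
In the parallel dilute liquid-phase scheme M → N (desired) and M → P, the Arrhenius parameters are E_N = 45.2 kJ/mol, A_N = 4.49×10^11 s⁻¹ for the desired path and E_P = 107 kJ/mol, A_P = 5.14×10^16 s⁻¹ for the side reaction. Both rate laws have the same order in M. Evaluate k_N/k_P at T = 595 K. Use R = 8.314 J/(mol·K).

Since both paths have the same order in M, the concentration cancels and S_{N/P} = k_N/k_P = (A_N/A_P)·exp[(E_P−E_N)/(RT)].
(E_P−E_N)/(RT) = (107−45.2)×10³/(8.314×595) = 61800/4947 = 12.49.
k_N/k_P = (4.49×10^11/5.14×10^16)·exp(12.49) = 8.735×10^-6 × 2.664×10^5 = 2.33.

2.33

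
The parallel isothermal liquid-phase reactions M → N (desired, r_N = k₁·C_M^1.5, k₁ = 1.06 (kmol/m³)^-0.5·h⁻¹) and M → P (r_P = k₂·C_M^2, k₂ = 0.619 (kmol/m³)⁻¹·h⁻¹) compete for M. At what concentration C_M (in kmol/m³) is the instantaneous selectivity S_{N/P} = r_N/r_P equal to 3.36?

0.260 kmol/m³

S_{N/P} = (k₁/k₂)·C_M^-0.5 ⇒ C_M = (S·k₂/k₁)^(-2).
= (3.36×0.619/1.06)^(-2) = (1.962)^(-2) = 0.260 kmol/m³.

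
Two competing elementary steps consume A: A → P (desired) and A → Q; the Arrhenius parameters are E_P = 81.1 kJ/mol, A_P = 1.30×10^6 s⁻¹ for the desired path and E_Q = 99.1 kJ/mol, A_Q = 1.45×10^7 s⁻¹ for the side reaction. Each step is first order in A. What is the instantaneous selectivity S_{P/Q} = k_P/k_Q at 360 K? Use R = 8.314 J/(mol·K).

k_P/k_Q = (A_P/A_Q)·exp[−(E_P−E_Q)/(RT)] = (A_P/A_Q)·exp[(E_Q−E_P)/(RT)].
(E_Q−E_P)/(RT) = (99.1−81.1)×10³/(8.314×360) = 18000/2993 = 6.014.
k_P/k_Q = (1.30×10^6/1.45×10^7)·exp(6.014) = 0.08966 × 409.1 = 36.7.

36.7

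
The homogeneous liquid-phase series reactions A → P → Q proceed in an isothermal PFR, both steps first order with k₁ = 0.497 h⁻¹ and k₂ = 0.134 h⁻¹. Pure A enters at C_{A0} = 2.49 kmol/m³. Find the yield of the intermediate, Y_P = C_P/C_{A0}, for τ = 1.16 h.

The intermediate concentration in a first-order A→B→C sequence is C_P = k₁C_{A0}(e^(−k₁τ) − e^(−k₂τ))/(k₂−k₁).
e^(−k₁τ) = e^(−0.497×1.16) = e^(−0.5765) = 0.5619; e^(−k₂τ) = e^(−0.1554) = 0.8560.
C_P = 0.497×2.49/(0.134−0.497) × (0.5619−0.8560) = (-3.409)×(-0.2942) = 1.003 kmol/m³.
Y_P = C_P/C_{A0} = 1.003/2.49 = 0.403.

0.403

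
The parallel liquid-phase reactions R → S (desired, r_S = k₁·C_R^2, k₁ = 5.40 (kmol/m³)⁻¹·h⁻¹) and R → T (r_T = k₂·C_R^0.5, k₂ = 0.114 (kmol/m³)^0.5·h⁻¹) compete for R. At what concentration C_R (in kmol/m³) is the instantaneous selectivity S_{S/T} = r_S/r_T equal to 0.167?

0.0232 kmol/m³

S_{S/T} = (k₁/k₂)·C_R^1.5 ⇒ C_R = (S·k₂/k₁)^(1/1.5).
= (0.167×0.114/5.40)^(0.6667) = (0.003526)^(0.6667) = 0.0232 kmol/m³.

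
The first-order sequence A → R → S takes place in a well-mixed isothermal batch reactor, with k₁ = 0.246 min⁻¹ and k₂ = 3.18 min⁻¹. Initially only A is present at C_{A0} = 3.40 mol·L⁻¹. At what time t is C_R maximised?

0.872 min

Setting dC_R/dt = 0 gives t_opt = ln(k₂/k₁)/(k₂−k₁).
= ln(3.18/0.246)/(3.18−0.246) = ln(12.93)/2.934 = 2.559/2.934 = 0.872 min.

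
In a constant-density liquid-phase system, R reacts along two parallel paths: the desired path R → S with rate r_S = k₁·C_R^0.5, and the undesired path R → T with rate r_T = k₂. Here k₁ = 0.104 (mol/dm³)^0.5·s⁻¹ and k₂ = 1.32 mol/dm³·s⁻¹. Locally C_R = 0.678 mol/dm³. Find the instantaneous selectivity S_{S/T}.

0.0649

S_{S/T} = r_S/r_T = (k₁·C_R^0.5)/(k₂) = (k₁/k₂)·C_R^0.5.
= (0.104×0.6780^0.5) / (1.32) = 0.08563/1.320 = 0.0649.
Since the desired path is higher order in R, keeping C_R high (PFR or concentrated feed) favours S.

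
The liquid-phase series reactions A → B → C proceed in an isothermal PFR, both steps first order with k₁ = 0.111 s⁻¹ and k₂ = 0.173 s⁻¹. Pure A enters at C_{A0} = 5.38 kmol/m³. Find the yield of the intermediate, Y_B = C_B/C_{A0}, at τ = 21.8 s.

Solving the coupled first-order balances gives C_B(τ) = [k₁/(k₂−k₁)]·C_{A0}·(e^(−k₁τ) − e^(−k₂τ)).
e^(−k₁τ) = e^(−0.111×21.8) = e^(−2.420) = 0.08894; e^(−k₂τ) = e^(−3.771) = 0.02302.
C_B = 0.111×5.38/(0.173−0.111) × (0.08894−0.02302) = 9.632×0.06592 = 0.6349 kmol/m³.
Y_B = C_B/C_{A0} = 0.6349/5.38 = 0.118.

0.118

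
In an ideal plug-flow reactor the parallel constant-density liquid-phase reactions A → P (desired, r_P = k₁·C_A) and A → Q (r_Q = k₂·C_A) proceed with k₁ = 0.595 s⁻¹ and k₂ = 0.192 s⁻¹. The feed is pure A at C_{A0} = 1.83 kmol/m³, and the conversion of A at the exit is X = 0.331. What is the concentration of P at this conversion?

C_A = C_{A0}(1−X) = 1.224 kmol/m³.
Both paths are first order in A, so the instantaneous fraction to P is constant: dC_P/d(−C_A) = k₁/(k₁+k₂) = 0.7560.
C_P = 0.7560·(C_{A0}−C_A) = 0.7560×0.6057 = 0.458 kmol/m³.

0.458 kmol/m³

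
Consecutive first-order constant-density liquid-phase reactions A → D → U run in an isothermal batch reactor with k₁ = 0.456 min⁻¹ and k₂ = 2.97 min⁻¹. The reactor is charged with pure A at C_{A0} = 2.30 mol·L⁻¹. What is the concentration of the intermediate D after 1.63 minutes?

0.195 mol·L⁻¹

For first-order series with pure A initially, C_D(t) = k₁C_{A0}/(k₂−k₁)·(e^(−k₁t) − e^(−k₂t)).
e^(−k₁t) = e^(−0.456×1.63) = e^(−0.7433) = 0.4756; e^(−k₂t) = e^(−4.841) = 0.007898.
C_D = 0.456×2.30/(2.97−0.456) × (0.4756−0.007898) = 0.4172×0.4677 = 0.1951 mol·L⁻¹.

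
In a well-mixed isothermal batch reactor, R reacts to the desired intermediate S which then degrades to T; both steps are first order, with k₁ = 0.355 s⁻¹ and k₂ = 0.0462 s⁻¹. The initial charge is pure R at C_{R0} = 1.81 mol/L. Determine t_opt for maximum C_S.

Setting dC_S/dt = 0 gives t_opt = ln(k₂/k₁)/(k₂−k₁).
= ln(0.0462/0.355)/(0.0462−0.355) = ln(0.1301)/-0.3088 = -2.039/-0.3088 = 6.60 s.

6.60 s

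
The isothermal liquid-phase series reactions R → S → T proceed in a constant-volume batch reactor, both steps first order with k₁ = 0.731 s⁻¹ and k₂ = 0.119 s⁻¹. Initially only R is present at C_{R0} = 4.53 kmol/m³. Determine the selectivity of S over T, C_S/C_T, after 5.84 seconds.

The intermediate concentration in a first-order A→B→C sequence is C_S = k₁C_{R0}(e^(−k₁t) − e^(−k₂t))/(k₂−k₁).
e^(−k₁t) = e^(−0.731×5.84) = e^(−4.269) = 0.01400; e^(−k₂t) = e^(−0.6950) = 0.4991.
C_S = 0.731×4.53/(0.119−0.731) × (0.01400−0.4991) = (-5.411)×(-0.4851) = 2.625 kmol/m³.
C_R = C_{R0}e^(−k₁t) = 0.06340 kmol/m³, so C_T = C_{R0}−C_R−C_S = 1.842 kmol/m³; C_S/C_T = 1.43.

1.43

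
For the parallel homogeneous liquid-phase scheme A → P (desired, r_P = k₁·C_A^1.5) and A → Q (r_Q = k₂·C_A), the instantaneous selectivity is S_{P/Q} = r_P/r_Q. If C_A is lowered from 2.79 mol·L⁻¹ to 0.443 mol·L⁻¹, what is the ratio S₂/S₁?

0.398

S_{P/Q} = (k₁/k₂)·C_A^0.5, so S₂/S₁ = (C_{A,2}/C_{A,1})^0.5.
= (0.443/2.79)^0.5 = (0.1588)^0.5 = 0.398.
Selectivity toward P falls as C_A falls — high-concentration operation is favoured.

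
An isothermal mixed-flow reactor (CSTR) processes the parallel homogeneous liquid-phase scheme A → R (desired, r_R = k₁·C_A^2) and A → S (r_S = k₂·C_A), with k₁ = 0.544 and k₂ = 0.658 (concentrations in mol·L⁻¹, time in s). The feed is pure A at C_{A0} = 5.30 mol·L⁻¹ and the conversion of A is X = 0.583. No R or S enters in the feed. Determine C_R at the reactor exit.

Exit C_A = C_{A0}(1−X) = 5.30×0.417 = 2.210 mol·L⁻¹.
In a CSTR the entire volume is at exit conditions, so r_R = 0.544×2.210^2 = 2.657 and r_S = 0.658×2.210 = 1.454.
Fraction of consumed A going to R: r_R/(r_R+r_S) = 0.6463.
C_R = 0.6463·C_{A0}·X = 0.6463×5.30×0.583 = 2.00 mol·L⁻¹.

2.00 mol·L⁻¹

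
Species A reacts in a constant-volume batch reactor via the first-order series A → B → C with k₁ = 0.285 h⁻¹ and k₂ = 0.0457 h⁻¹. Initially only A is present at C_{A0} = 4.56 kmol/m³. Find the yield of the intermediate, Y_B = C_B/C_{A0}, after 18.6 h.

0.503

For first-order series with pure A initially, C_B(t) = k₁C_{A0}/(k₂−k₁)·(e^(−k₁t) − e^(−k₂t)).
e^(−k₁t) = e^(−0.285×18.6) = e^(−5.301) = 0.004987; e^(−k₂t) = e^(−0.8500) = 0.4274.
C_B = 0.285×4.56/(0.0457−0.285) × (0.004987−0.4274) = (-5.431)×(-0.4224) = 2.294 kmol/m³.
Y_B = C_B/C_{A0} = 2.294/4.56 = 0.503.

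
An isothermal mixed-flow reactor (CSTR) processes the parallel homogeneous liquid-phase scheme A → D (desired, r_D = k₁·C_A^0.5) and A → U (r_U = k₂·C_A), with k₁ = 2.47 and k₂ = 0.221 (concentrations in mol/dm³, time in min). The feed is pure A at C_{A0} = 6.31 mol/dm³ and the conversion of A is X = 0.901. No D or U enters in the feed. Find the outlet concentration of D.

Exit C_A = C_{A0}(1−X) = 6.31×0.0990 = 0.6247 mol/dm³.
In a CSTR the entire volume is at exit conditions, so r_D = 2.47×0.6247^0.5 = 1.952 and r_U = 0.221×0.6247 = 0.1381.
Fraction of consumed A going to D: r_D/(r_D+r_U) = 0.9340.
C_D = 0.9340·C_{A0}·X = 0.9340×6.31×0.901 = 5.31 mol/dm³.

5.31 mol/dm³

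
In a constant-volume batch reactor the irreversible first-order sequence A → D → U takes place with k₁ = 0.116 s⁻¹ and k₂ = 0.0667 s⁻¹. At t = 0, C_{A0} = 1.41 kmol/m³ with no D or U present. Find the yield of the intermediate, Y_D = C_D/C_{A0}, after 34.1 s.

For first-order series with pure A initially, C_D(t) = k₁C_{A0}/(k₂−k₁)·(e^(−k₁t) − e^(−k₂t)).
e^(−k₁t) = e^(−0.116×34.1) = e^(−3.956) = 0.01915; e^(−k₂t) = e^(−2.274) = 0.1029.
C_D = 0.116×1.41/(0.0667−0.116) × (0.01915−0.1029) = (-3.318)×(-0.08370) = 0.2777 kmol/m³.
Y_D = C_D/C_{A0} = 0.2777/1.41 = 0.197.

0.197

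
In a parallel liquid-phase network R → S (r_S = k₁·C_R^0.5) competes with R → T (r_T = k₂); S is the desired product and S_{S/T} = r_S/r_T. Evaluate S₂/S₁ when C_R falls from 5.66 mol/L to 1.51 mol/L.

0.517

S_{S/T} = (k₁/k₂)·C_R^0.5, so S₂/S₁ = (C_{R,2}/C_{R,1})^0.5.
= (1.51/5.66)^0.5 = (0.2668)^0.5 = 0.517.
Selectivity toward S falls as C_R falls — high-concentration operation is favoured.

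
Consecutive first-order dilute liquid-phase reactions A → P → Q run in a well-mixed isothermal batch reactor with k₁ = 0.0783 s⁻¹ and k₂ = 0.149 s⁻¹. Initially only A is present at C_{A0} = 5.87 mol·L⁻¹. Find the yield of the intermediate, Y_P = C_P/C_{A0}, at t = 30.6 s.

The intermediate concentration in a first-order A→B→C sequence is C_P = k₁C_{A0}(e^(−k₁t) − e^(−k₂t))/(k₂−k₁).
e^(−k₁t) = e^(−0.0783×30.6) = e^(−2.396) = 0.09108; e^(−k₂t) = e^(−4.559) = 0.01047.
C_P = 0.0783×5.87/(0.149−0.0783) × (0.09108−0.01047) = 6.501×0.08062 = 0.5241 mol·L⁻¹.
Y_P = C_P/C_{A0} = 0.5241/5.87 = 0.0893.

0.0893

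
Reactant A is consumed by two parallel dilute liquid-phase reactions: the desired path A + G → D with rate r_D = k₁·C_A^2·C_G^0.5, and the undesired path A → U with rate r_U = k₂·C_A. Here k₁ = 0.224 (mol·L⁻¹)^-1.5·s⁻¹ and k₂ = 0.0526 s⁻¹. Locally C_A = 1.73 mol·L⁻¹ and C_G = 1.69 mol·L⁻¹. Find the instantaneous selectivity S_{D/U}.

S_{D/U} = r_D/r_U = (k₁·C_A^2·C_G^0.5)/(k₂·C_A) = (k₁/k₂)·C_A·C_G^0.5.
= (0.224×1.730^2×1.690^0.5) / (0.0526×1.730) = 0.8715/0.09100 = 9.58.

9.58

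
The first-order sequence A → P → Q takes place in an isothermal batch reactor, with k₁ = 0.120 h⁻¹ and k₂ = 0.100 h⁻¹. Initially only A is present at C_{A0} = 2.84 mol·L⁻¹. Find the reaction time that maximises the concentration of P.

9.12 h

The intermediate peaks when r₁ = r₂, i.e. k₁e^(−k₁t) = k₂e^(−k₂t), giving t_opt = ln(k₂/k₁)/(k₂−k₁).
= ln(0.100/0.120)/(0.100−0.120) = ln(0.8333)/-0.02000 = -0.1823/-0.02000 = 9.12 h.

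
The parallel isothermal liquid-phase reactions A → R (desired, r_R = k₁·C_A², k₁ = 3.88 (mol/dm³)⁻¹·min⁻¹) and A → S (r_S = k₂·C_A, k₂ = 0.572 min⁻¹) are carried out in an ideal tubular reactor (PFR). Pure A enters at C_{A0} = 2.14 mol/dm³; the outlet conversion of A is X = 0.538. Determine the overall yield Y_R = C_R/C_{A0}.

C_A = C_{A0}(1−X) = 0.9887 mol/dm³.
Along a PFR/batch, dC_S/dC_A = −r_S/(r_R+r_S) = −k₂/(k₂+k₁·C_A).
Integrating from C_{A0} to C_A: C_S = (0.572/3.88)·ln[(0.572+3.88·2.14)/(0.572+3.88·0.989)] = 0.1474·ln(8.875/4.408) = 0.1032 mol/dm³.
Then C_R = (C_{A0}−C_A) − C_S = 1.151 − 0.1032 = 1.048 mol/dm³.
Y_R = C_R/C_{A0} = 1.048/2.14 = 0.490.

0.490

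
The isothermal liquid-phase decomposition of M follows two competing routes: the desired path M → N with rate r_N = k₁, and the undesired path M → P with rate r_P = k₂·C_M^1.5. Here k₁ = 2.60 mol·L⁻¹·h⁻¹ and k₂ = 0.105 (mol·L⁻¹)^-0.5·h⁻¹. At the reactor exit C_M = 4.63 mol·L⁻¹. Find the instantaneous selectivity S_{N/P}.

S_{N/P} = r_N/r_P = (k₁)/(k₂·C_M^1.5) = (k₁/k₂)·C_M^-1.5.
= (2.60) / (0.105×4.630^1.5) = 2.600/1.046 = 2.49.
The undesired path is higher order in M, so low C_M (CSTR or dilute feed) favours N.

2.49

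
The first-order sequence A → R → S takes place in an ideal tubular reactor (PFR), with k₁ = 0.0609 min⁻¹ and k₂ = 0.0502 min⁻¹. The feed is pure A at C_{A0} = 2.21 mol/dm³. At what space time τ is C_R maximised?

18.1 min

Setting dC_R/dτ = 0 gives τ_opt = ln(k₂/k₁)/(k₂−k₁).
= ln(0.0502/0.0609)/(0.0502−0.0609) = ln(0.8243)/-0.01070 = -0.1932/-0.01070 = 18.1 min.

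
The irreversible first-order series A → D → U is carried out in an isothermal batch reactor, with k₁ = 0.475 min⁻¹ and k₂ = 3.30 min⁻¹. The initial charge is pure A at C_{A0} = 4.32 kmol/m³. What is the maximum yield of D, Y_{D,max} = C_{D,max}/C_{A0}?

0.104

At the optimum, C_{D,max}/C_{A0} = (k₁/k₂)^[k₂/(k₂−k₁)].
= (0.475/3.30)^(3.30/(3.30−0.475)) = (0.1439)^(1.168) = 0.1039.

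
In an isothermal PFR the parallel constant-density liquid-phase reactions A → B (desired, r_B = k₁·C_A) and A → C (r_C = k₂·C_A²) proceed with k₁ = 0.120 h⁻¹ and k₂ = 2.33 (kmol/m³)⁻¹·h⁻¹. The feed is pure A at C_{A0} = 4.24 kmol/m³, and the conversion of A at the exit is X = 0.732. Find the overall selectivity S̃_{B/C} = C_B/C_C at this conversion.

0.0218

C_A = C_{A0}(1−X) = 1.136 kmol/m³.
Along a PFR/batch, dC_B/dC_A = −r_B/(r_B+r_C) = −k₁/(k₁+k₂·C_A).
Integrating from C_{A0} to C_A: C_B = (0.120/2.33)·ln[(0.120+2.33·4.24)/(0.120+2.33·1.14)] = 0.05150·ln(9.999/2.768) = 0.06616 kmol/m³.
C_C = (C_{A0}−C_A)−C_B = 3.038 kmol/m³; S̃_{B/C} = 0.06616/3.038 = 0.0218.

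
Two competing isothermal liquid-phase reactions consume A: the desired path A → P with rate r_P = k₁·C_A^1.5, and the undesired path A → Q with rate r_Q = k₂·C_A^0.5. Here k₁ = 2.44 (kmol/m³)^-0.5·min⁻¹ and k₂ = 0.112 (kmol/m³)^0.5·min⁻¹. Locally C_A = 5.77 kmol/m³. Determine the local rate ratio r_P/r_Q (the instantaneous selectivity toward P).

126

S_{P/Q} = r_P/r_Q = (k₁·C_A^1.5)/(k₂·C_A^0.5) = (k₁/k₂)·C_A.
= (2.44×5.770^1.5) / (0.112×5.770^0.5) = 33.82/0.2690 = 126.
Since the desired path is higher order in A, keeping C_A high (PFR or concentrated feed) favours P.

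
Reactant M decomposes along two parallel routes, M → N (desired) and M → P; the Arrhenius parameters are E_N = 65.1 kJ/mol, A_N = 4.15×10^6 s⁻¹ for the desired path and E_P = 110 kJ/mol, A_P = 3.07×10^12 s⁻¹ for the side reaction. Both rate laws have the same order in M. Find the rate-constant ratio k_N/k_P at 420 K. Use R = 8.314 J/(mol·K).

With equal orders, S_{N/P} = k_N/k_P = (A_N/A_P)·exp[(E_P−E_N)/(RT)].
(E_P−E_N)/(RT) = (110−65.1)×10³/(8.314×420) = 44900/3492 = 12.86.
k_N/k_P = (4.15×10^6/3.07×10^12)·exp(12.86) = 1.352×10^-6 × 3.840×10^5 = 0.519.
Since E_N < E_P, lowering the temperature improves selectivity toward N.

0.519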